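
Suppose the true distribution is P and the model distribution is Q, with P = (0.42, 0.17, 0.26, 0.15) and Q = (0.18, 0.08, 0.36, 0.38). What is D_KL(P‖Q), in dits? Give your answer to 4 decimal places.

D(P‖Q) = Σ p·log₁₀(p/q).
  0.42·log₁₀(0.42/0.18) = 0.15455
  0.17·log₁₀(0.17/0.08) = 0.05565
  0.26·log₁₀(0.26/0.36) = -0.03675
  0.15·log₁₀(0.15/0.38) = -0.06055
D(P‖Q) = 0.1129 dits.

0.1129 dits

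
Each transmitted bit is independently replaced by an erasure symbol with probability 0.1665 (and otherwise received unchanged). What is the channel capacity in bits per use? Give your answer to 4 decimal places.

Binary erasure channel: capacity C = 1 − ε.
C = 1 − 0.1665 = 0.8335 bits per channel use.

0.8335 bits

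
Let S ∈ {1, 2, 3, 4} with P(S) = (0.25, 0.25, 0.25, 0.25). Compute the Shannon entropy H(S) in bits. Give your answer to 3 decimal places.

H(S) = −Σ p·log₂ p.
  −(0.25)·log₂(0.25) = 0.5000
  −(0.25)·log₂(0.25) = 0.5000
  −(0.25)·log₂(0.25) = 0.5000
  −(0.25)·log₂(0.25) = 0.5000
Sum: 0.5000 + 0.5000 + 0.5000 + 0.5000 = 2.000 bits.

2.000 bits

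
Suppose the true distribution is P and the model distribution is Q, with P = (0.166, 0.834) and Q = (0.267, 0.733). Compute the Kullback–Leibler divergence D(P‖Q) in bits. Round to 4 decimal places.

0.0415 bits

D(P‖Q) = Σ p·log₂(p/q).
  0.166·log₂(0.166/0.267) = -0.11382
  0.834·log₂(0.834/0.733) = 0.15532
D(P‖Q) = 0.0415 bits.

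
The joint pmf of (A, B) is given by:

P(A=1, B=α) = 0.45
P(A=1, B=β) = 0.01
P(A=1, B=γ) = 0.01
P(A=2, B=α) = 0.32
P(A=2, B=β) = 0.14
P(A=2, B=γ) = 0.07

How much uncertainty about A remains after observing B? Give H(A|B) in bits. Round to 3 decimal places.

Marginals: p(A) = (0.4700, 0.5300), p(B) = (0.7700, 0.1500, 0.0800).
H(A|B) = Σ p(B) · H(A|B=·).
  B=α: p=0.7700, H(A|B=α) = 0.9793
  B=β: p=0.1500, H(A|B=β) = 0.3534
  B=γ: p=0.0800, H(A|B=γ) = 0.5436
Weighted sum = 0.851 bits.

0.851 bits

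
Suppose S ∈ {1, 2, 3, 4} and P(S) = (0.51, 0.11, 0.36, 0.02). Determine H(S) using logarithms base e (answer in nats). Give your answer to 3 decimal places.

H(S) = −Σ p·ln p.
  −(0.51)·ln(0.51) = 0.3434
  −(0.11)·ln(0.11) = 0.2428
  −(0.36)·ln(0.36) = 0.3678
  −(0.02)·ln(0.02) = 0.0782
Sum: 0.3434 + 0.2428 + 0.3678 + 0.0782 = 1.032 nats.

1.032 nats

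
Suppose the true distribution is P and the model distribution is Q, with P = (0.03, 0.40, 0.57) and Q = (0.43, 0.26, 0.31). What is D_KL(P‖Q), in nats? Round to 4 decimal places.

D(P‖Q) = Σ p·ln(p/q).
  0.03·ln(0.03/0.43) = -0.07988
  0.40·ln(0.40/0.26) = 0.17231
  0.57·ln(0.57/0.31) = 0.34717
D(P‖Q) = 0.4396 nats.

0.4396 nats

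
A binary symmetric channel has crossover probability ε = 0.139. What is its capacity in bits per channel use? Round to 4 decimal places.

Binary symmetric channel: C = 1 − h₂(ε) where h₂ is the binary entropy function.
h₂(0.139) = −0.139·log₂0.139 − 0.861·log₂0.861 = 0.5816.
C = 1 − 0.5816 = 0.4184 bits per channel use.

0.4184 bits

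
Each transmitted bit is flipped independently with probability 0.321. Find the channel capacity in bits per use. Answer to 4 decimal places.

Binary symmetric channel: C = 1 − h₂(ε) where h₂ is the binary entropy function.
h₂(0.321) = −0.321·log₂0.321 − 0.679·log₂0.679 = 0.9055.
C = 1 − 0.9055 = 0.0945 bits per channel use.

0.0945 bits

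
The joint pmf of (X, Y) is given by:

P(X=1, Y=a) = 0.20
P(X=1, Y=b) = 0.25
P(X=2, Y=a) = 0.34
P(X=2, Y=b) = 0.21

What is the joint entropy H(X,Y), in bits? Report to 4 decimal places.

1.9664 bits

H(X,Y) = −Σ p(x,y)·log₂ p(x,y) over all 4 cells.
  cell (1,a): −0.20·log₂0.20 = 0.46439
  cell (1,b): −0.25·log₂0.25 = 0.50000
  cell (2,a): −0.34·log₂0.34 = 0.52917
  cell (2,b): −0.21·log₂0.21 = 0.47282
Sum = 1.9664 bits.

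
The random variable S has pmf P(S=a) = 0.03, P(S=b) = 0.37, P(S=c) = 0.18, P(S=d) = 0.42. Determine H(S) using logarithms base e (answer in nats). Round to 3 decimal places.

H(S) = −Σ p·ln p.
  −(0.03)·ln(0.03) = 0.1052
  −(0.37)·ln(0.37) = 0.3679
  −(0.18)·ln(0.18) = 0.3087
  −(0.42)·ln(0.42) = 0.3644
Sum: 0.1052 + 0.3679 + 0.3087 + 0.3644 = 1.146 nats.

1.146 nats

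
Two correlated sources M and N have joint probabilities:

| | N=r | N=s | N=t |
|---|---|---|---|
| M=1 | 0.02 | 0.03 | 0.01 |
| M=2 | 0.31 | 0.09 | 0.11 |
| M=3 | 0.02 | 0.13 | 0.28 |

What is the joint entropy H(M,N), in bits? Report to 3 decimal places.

2.528 bits

H(M,N) = −Σ p(x,y)·log₂ p(x,y) over all 9 cells.
  cell (1,r): −0.02·log₂0.02 = 0.1129
  cell (1,s): −0.03·log₂0.03 = 0.1518
  cell (1,t): −0.01·log₂0.01 = 0.0664
  cell (2,r): −0.31·log₂0.31 = 0.5238
  cell (2,s): −0.09·log₂0.09 = 0.3127
  cell (2,t): −0.11·log₂0.11 = 0.3503
  cell (3,r): −0.02·log₂0.02 = 0.1129
  cell (3,s): −0.13·log₂0.13 = 0.3826
  cell (3,t): −0.28·log₂0.28 = 0.5142
Sum = 2.528 bits.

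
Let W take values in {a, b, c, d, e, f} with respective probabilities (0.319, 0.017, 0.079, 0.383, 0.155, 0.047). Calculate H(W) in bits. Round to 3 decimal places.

H(W) = −Σ p·log₂ p.
  −(0.319)·log₂(0.319) = 0.5258
  −(0.017)·log₂(0.017) = 0.0999
  −(0.079)·log₂(0.079) = 0.2893
  −(0.383)·log₂(0.383) = 0.5303
  −(0.155)·log₂(0.155) = 0.4169
  −(0.047)·log₂(0.047) = 0.2073
Sum: 0.5258 + 0.0999 + 0.2893 + 0.5303 + 0.4169 + 0.2073 = 2.070 bits.

2.070 bits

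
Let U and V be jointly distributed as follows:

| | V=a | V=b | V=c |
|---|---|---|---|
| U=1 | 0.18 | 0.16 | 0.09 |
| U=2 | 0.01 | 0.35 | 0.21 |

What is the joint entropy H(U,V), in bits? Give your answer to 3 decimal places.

2.250 bits

H(U,V) = −Σ p(x,y)·log₂ p(x,y) over all 6 cells.
  cell (1,a): −0.18·log₂0.18 = 0.4453
  cell (1,b): −0.16·log₂0.16 = 0.4230
  cell (1,c): −0.09·log₂0.09 = 0.3127
  cell (2,a): −0.01·log₂0.01 = 0.0664
  cell (2,b): −0.35·log₂0.35 = 0.5301
  cell (2,c): −0.21·log₂0.21 = 0.4728
Sum = 2.250 bits.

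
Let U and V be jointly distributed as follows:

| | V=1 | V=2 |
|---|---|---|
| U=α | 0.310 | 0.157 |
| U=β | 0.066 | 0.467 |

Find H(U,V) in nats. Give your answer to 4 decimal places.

1.1887 nats

H(U,V) = −Σ p(x,y)·ln p(x,y) over all 4 cells.
  cell (α,1): −0.310·ln0.310 = 0.36307
  cell (α,2): −0.157·ln0.157 = 0.29069
  cell (β,1): −0.066·ln0.066 = 0.17939
  cell (β,2): −0.467·ln0.467 = 0.35559
Sum = 1.1887 nats.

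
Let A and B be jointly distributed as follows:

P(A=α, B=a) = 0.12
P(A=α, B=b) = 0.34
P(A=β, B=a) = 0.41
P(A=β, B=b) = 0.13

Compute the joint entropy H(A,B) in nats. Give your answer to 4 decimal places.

1.2520 nats

H(A,B) = −Σ p(x,y)·ln p(x,y) over all 4 cells.
  cell (α,a): −0.12·ln0.12 = 0.25443
  cell (α,b): −0.34·ln0.34 = 0.36680
  cell (β,a): −0.41·ln0.41 = 0.36556
  cell (β,b): −0.13·ln0.13 = 0.26523
Sum = 1.2520 nats.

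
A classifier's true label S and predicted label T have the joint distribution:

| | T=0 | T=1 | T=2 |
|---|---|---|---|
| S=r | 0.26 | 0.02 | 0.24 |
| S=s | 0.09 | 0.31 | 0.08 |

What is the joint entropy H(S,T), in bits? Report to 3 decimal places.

H(S,T) = −Σ p(x,y)·log₂ p(x,y) over all 6 cells.
  cell (r,0): −0.26·log₂0.26 = 0.5053
  cell (r,1): −0.02·log₂0.02 = 0.1129
  cell (r,2): −0.24·log₂0.24 = 0.4941
  cell (s,0): −0.09·log₂0.09 = 0.3127
  cell (s,1): −0.31·log₂0.31 = 0.5238
  cell (s,2): −0.08·log₂0.08 = 0.2915
Sum = 2.240 bits.

2.240 bits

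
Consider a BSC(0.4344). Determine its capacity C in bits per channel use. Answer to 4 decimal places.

0.0125 bits

Binary symmetric channel: C = 1 − h₂(ε) where h₂ is the binary entropy function.
h₂(0.4344) = −0.4344·log₂0.4344 − 0.5656·log₂0.5656 = 0.9875.
C = 1 − 0.9875 = 0.0125 bits per channel use.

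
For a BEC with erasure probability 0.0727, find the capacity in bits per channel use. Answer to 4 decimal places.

Binary erasure channel: capacity C = 1 − ε.
C = 1 − 0.0727 = 0.9273 bits per channel use.

0.9273 bits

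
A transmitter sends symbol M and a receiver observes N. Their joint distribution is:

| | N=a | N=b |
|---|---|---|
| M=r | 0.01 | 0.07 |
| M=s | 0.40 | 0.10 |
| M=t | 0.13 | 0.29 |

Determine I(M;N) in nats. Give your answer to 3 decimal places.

Marginals: p(M) = (0.0800, 0.5000, 0.4200), p(N) = (0.5400, 0.4600).
I(M;N) = H(M) + H(N) − H(M,N).
H(M) = 0.9130, H(N) = 0.6899, H(M,N) = 1.4532.
I(M;N) = 0.9130 + 0.6899 − 1.4532 = 0.150 nats.

0.150 nats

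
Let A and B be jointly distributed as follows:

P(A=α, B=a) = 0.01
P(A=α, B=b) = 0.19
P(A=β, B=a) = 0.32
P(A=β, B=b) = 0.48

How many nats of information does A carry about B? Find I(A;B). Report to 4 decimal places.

0.0561 nats

Marginals: p(A) = (0.2000, 0.8000), p(B) = (0.3300, 0.6700).
I(A;B) = Σ p(x,y)·ln[p(x,y)/(p(x)p(y))].
  (α,a): 0.01·ln(0.1515) = -0.01887
  (α,b): 0.19·ln(1.4179) = 0.06635
  (β,a): 0.32·ln(1.2121) = 0.06156
  (β,b): 0.48·ln(0.8955) = -0.05297
Sum = 0.0561 nats.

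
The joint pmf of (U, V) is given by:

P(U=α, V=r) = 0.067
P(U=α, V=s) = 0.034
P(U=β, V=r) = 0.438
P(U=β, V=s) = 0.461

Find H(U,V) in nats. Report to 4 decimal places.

H(U,V) = −Σ p(x,y)·ln p(x,y) over all 4 cells.
  cell (α,r): −0.067·ln0.067 = 0.18111
  cell (α,s): −0.034·ln0.034 = 0.11497
  cell (β,r): −0.438·ln0.438 = 0.36158
  cell (β,s): −0.461·ln0.461 = 0.35698
Sum = 1.0146 nats.

1.0146 nats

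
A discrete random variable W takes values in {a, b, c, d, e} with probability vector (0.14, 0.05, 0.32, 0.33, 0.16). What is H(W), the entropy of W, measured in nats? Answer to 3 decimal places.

H(W) = −Σ p·ln p.
  −(0.14)·ln(0.14) = 0.2753
  −(0.05)·ln(0.05) = 0.1498
  −(0.32)·ln(0.32) = 0.3646
  −(0.33)·ln(0.33) = 0.3659
  −(0.16)·ln(0.16) = 0.2932
Sum: 0.2753 + 0.1498 + 0.3646 + 0.3659 + 0.2932 = 1.449 nats.

1.449 nats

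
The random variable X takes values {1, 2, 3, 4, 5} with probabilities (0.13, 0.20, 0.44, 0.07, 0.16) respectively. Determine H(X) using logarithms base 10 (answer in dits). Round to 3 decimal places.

H(X) = −Σ p·log₁₀ p.
  −(0.13)·log₁₀(0.13) = 0.1152
  −(0.20)·log₁₀(0.20) = 0.1398
  −(0.44)·log₁₀(0.44) = 0.1569
  −(0.07)·log₁₀(0.07) = 0.0808
  −(0.16)·log₁₀(0.16) = 0.1273
Sum: 0.1152 + 0.1398 + 0.1569 + 0.0808 + 0.1273 = 0.620 dits.

0.620 dits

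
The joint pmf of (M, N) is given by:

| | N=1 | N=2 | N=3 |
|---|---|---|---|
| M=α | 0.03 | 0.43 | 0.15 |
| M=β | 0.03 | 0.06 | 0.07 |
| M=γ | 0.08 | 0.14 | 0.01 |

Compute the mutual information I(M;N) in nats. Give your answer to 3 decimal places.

0.101 nats

Marginals: p(M) = (0.6100, 0.1600, 0.2300), p(N) = (0.1400, 0.6300, 0.2300).
I(M;N) = H(M) + H(N) − H(M,N).
H(M) = 0.9328, H(N) = 0.9044, H(M,N) = 1.7362.
I(M;N) = 0.9328 + 0.9044 − 1.7362 = 0.101 nats.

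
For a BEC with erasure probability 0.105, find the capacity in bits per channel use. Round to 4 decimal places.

0.8950 bits

Binary erasure channel: capacity C = 1 − ε.
C = 1 − 0.105 = 0.8950 bits per channel use.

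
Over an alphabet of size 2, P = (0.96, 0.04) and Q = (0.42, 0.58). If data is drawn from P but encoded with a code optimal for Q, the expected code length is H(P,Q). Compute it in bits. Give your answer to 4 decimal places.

1.2329 bits

H(P,Q) = −Σ p·log₂ q.
  −0.96·log₂(0.42) = 1.20148
  −0.04·log₂(0.58) = 0.03144
H(P,Q) = 1.2329 bits.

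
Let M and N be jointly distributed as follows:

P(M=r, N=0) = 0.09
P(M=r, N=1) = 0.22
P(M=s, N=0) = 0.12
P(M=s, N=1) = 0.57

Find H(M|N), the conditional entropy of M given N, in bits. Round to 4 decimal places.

Marginals: p(M) = (0.3100, 0.6900), p(N) = (0.2100, 0.7900).
H(M|N) = Σ p(N) · H(M|N=·).
  N=0: p=0.2100, H(M|N=0) = 0.9852
  N=1: p=0.7900, H(M|N=1) = 0.8534
Weighted sum = 0.8811 bits.

0.8811 bits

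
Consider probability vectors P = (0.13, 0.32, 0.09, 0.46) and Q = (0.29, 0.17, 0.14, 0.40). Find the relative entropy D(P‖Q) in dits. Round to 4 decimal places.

0.0533 dits

D(P‖Q) = Σ p·log₁₀(p/q).
  0.13·log₁₀(0.13/0.29) = -0.04530
  0.32·log₁₀(0.32/0.17) = 0.08790
  0.09·log₁₀(0.09/0.14) = -0.01727
  0.46·log₁₀(0.46/0.40) = 0.02792
D(P‖Q) = 0.0533 dits.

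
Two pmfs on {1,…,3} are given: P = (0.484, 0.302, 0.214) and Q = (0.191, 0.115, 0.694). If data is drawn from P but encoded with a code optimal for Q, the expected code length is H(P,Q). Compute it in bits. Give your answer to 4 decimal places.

2.2111 bits

H(P,Q) = −Σ p·log₂ q.
  −0.484·log₂(0.191) = 1.15596
  −0.302·log₂(0.115) = 0.94233
  −0.214·log₂(0.694) = 0.11278
H(P,Q) = 2.2111 bits.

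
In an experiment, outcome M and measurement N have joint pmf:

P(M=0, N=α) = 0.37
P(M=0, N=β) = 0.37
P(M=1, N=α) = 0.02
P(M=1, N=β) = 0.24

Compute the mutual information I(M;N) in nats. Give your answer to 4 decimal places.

0.0853 nats

Marginals: p(M) = (0.7400, 0.2600), p(N) = (0.3900, 0.6100).
I(M;N) = Σ p(x,y)·ln[p(x,y)/(p(x)p(y))].
  (0,α): 0.37·ln(1.2821) = 0.09193
  (0,β): 0.37·ln(0.8197) = -0.07357
  (1,α): 0.02·ln(0.1972) = -0.03247
  (1,β): 0.24·ln(1.5132) = 0.09942
Sum = 0.0853 nats.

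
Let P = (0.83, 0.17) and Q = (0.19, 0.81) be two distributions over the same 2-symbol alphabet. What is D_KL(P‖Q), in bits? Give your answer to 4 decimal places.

1.3826 bits

D(P‖Q) = Σ p·log₂(p/q).
  0.83·log₂(0.83/0.19) = 1.76550
  0.17·log₂(0.17/0.81) = -0.38291
D(P‖Q) = 1.3826 bits.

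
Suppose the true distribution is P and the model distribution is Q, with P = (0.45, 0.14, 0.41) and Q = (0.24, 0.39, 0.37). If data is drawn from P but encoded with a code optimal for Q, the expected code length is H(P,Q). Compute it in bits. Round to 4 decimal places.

H(P,Q) = −Σ p·log₂ q.
  −0.45·log₂(0.24) = 0.92650
  −0.14·log₂(0.39) = 0.19018
  −0.41·log₂(0.37) = 0.58811
H(P,Q) = 1.7048 bits.

1.7048 bits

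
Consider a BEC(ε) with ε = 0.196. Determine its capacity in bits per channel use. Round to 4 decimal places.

Binary erasure channel: capacity C = 1 − ε.
C = 1 − 0.196 = 0.8040 bits per channel use.

0.8040 bits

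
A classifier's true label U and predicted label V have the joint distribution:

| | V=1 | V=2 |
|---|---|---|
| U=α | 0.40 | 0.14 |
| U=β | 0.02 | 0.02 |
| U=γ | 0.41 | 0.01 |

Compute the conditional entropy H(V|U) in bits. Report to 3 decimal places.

Marginals: p(U) = (0.5400, 0.0400, 0.4200), p(V) = (0.8300, 0.1700).
H(V|U) = Σ p(U) · H(V|U=·).
  U=α: p=0.5400, H(V|U=α) = 0.8256
  U=β: p=0.0400, H(V|U=β) = 1.0000
  U=γ: p=0.4200, H(V|U=γ) = 0.1623
Weighted sum = 0.554 bits.

0.554 bits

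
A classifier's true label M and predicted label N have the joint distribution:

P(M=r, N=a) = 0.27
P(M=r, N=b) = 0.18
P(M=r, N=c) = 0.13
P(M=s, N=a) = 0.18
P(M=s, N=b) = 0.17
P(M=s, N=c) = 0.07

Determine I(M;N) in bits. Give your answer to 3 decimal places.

Marginals: p(M) = (0.5800, 0.4200), p(N) = (0.4500, 0.3500, 0.2000).
I(M;N) = Σ p(x,y)·log₂[p(x,y)/(p(x)p(y))].
  (r,a): 0.27·log₂(1.0345) = 0.0132
  (r,b): 0.18·log₂(0.8867) = -0.0312
  (r,c): 0.13·log₂(1.1207) = 0.0214
  (s,a): 0.18·log₂(0.9524) = -0.0127
  (s,b): 0.17·log₂(1.1565) = 0.0357
  (s,c): 0.07·log₂(0.8333) = -0.0184
Sum = 0.008 bits.

0.008 bits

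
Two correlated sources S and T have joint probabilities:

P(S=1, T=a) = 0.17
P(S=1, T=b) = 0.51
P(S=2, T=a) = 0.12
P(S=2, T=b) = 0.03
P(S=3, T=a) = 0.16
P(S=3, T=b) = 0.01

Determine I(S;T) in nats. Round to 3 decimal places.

0.193 nats

Marginals: p(S) = (0.6800, 0.1500, 0.1700), p(T) = (0.4500, 0.5500).
I(S;T) = H(S) + H(T) − H(S,T).
H(S) = 0.8481, H(T) = 0.6881, H(S,T) = 1.3435.
I(S;T) = 0.8481 + 0.6881 − 1.3435 = 0.193 nats.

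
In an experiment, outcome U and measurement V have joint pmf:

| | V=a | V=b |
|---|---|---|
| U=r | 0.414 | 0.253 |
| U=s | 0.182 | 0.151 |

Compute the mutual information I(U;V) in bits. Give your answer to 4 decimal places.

0.0036 bits

Marginals: p(U) = (0.6670, 0.3330), p(V) = (0.5960, 0.4040).
I(U;V) = H(U) + H(V) − H(U,V).
H(U) = 0.9180, H(V) = 0.9732, H(U,V) = 1.8876.
I(U;V) = 0.9180 + 0.9732 − 1.8876 = 0.0036 bits.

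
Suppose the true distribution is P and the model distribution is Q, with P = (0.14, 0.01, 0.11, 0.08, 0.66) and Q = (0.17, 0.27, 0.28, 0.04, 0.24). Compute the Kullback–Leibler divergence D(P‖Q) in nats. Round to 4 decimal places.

D(P‖Q) = Σ p·ln(p/q).
  0.14·ln(0.14/0.17) = -0.02718
  0.01·ln(0.01/0.27) = -0.03296
  0.11·ln(0.11/0.28) = -0.10277
  0.08·ln(0.08/0.04) = 0.05545
  0.66·ln(0.66/0.24) = 0.66766
D(P‖Q) = 0.5602 nats.

0.5602 nats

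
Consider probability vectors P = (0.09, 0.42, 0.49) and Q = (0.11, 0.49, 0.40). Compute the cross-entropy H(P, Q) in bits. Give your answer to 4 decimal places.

1.3666 bits

H(P,Q) = −Σ p·log₂ q.
  −0.09·log₂(0.11) = 0.28660
  −0.42·log₂(0.49) = 0.43224
  −0.49·log₂(0.40) = 0.64774
H(P,Q) = 1.3666 bits.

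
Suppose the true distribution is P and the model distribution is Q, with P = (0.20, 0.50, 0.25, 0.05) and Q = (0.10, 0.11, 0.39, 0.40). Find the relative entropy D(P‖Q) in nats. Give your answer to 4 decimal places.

D(P‖Q) = Σ p·ln(p/q).
  0.20·ln(0.20/0.10) = 0.13863
  0.50·ln(0.50/0.11) = 0.75706
  0.25·ln(0.25/0.39) = -0.11117
  0.05·ln(0.05/0.40) = -0.10397
D(P‖Q) = 0.6805 nats.

0.6805 nats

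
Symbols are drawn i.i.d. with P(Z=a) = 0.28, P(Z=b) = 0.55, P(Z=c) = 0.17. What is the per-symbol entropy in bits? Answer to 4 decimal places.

1.4232 bits

H(Z) = −Σ p·log₂ p.
  −(0.28)·log₂(0.28) = 0.51422
  −(0.55)·log₂(0.55) = 0.47437
  −(0.17)·log₂(0.17) = 0.43459
Sum: 0.51422 + 0.47437 + 0.43459 = 1.4232 bits.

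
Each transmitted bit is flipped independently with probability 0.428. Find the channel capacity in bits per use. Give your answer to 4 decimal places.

Binary symmetric channel: C = 1 − h₂(ε) where h₂ is the binary entropy function.
h₂(0.428) = −0.428·log₂0.428 − 0.572·log₂0.572 = 0.9850.
C = 1 − 0.9850 = 0.0150 bits per channel use.

0.0150 bits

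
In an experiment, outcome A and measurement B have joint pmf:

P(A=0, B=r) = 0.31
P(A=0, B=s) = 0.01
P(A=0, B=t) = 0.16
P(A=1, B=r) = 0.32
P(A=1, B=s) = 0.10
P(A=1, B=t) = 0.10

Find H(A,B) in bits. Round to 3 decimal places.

H(A,B) = −Σ p(x,y)·log₂ p(x,y) over all 6 cells.
  cell (0,r): −0.31·log₂0.31 = 0.5238
  cell (0,s): −0.01·log₂0.01 = 0.0664
  cell (0,t): −0.16·log₂0.16 = 0.4230
  cell (1,r): −0.32·log₂0.32 = 0.5260
  cell (1,s): −0.10·log₂0.10 = 0.3322
  cell (1,t): −0.10·log₂0.10 = 0.3322
Sum = 2.204 bits.

2.204 bits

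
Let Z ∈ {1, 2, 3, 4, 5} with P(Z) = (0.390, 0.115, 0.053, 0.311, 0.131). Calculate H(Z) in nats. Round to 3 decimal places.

1.401 nats

H(Z) = −Σ p·ln p.
  −(0.390)·ln(0.390) = 0.3672
  −(0.115)·ln(0.115) = 0.2487
  −(0.053)·ln(0.053) = 0.1557
  −(0.311)·ln(0.311) = 0.3632
  −(0.131)·ln(0.131) = 0.2663
Sum: 0.3672 + 0.2487 + 0.1557 + 0.3632 + 0.2663 = 1.401 nats.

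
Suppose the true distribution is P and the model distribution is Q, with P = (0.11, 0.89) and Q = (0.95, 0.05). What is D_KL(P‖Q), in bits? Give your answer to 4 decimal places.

D(P‖Q) = Σ p·log₂(p/q).
  0.11·log₂(0.11/0.95) = -0.34215
  0.89·log₂(0.89/0.05) = 3.69689
D(P‖Q) = 3.3547 bits.

3.3547 bits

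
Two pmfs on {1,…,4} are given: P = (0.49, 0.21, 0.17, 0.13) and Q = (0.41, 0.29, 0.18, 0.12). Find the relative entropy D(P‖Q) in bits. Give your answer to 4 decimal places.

D(P‖Q) = Σ p·log₂(p/q).
  0.49·log₂(0.49/0.41) = 0.12601
  0.21·log₂(0.21/0.29) = -0.09779
  0.17·log₂(0.17/0.18) = -0.01402
  0.13·log₂(0.13/0.12) = 0.01501
D(P‖Q) = 0.0292 bits.

0.0292 bits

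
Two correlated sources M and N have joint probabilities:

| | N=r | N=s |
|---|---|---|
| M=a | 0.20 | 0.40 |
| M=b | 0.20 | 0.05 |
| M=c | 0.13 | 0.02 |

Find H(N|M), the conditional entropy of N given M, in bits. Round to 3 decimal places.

Marginals: p(M) = (0.6000, 0.2500, 0.1500), p(N) = (0.5300, 0.4700).
H(N|M) = Σ p(M) · H(N|M=·).
  M=a: p=0.6000, H(N|M=a) = 0.9183
  M=b: p=0.2500, H(N|M=b) = 0.7219
  M=c: p=0.1500, H(N|M=c) = 0.5665
Weighted sum = 0.816 bits.

0.816 bits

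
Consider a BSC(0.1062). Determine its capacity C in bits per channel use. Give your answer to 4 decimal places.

Binary symmetric channel: C = 1 − h₂(ε) where h₂ is the binary entropy function.
h₂(0.1062) = −0.1062·log₂0.1062 − 0.8938·log₂0.8938 = 0.4883.
C = 1 − 0.4883 = 0.5117 bits per channel use.

0.5117 bits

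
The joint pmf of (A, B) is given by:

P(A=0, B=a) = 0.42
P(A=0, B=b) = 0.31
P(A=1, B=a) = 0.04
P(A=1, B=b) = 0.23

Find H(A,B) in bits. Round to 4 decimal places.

H(A,B) = −Σ p(x,y)·log₂ p(x,y) over all 4 cells.
  cell (0,a): −0.42·log₂0.42 = 0.52565
  cell (0,b): −0.31·log₂0.31 = 0.52379
  cell (1,a): −0.04·log₂0.04 = 0.18575
  cell (1,b): −0.23·log₂0.23 = 0.48767
Sum = 1.7229 bits.

1.7229 bits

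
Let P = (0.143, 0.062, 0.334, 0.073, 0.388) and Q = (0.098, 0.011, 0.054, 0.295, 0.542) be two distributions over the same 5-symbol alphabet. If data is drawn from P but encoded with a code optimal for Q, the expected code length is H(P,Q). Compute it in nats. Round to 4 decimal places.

H(P,Q) = −Σ p·ln q.
  −0.143·ln(0.098) = 0.33216
  −0.062·ln(0.011) = 0.27961
  −0.334·ln(0.054) = 0.97487
  −0.073·ln(0.295) = 0.08912
  −0.388·ln(0.542) = 0.23765
H(P,Q) = 1.9134 nats.

1.9134 nats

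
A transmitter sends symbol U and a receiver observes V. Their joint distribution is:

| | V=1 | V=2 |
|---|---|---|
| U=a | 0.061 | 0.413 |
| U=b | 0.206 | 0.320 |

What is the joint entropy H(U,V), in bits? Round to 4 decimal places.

1.7686 bits

H(U,V) = −Σ p(x,y)·log₂ p(x,y) over all 4 cells.
  cell (a,1): −0.061·log₂0.061 = 0.24614
  cell (a,2): −0.413·log₂0.413 = 0.52690
  cell (b,1): −0.206·log₂0.206 = 0.46953
  cell (b,2): −0.320·log₂0.320 = 0.52603
Sum = 1.7686 bits.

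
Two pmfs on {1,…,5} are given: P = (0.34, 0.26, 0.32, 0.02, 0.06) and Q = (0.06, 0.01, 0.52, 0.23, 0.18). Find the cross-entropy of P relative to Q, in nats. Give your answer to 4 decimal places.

H(P,Q) = −Σ p·ln q.
  −0.34·ln(0.06) = 0.95656
  −0.26·ln(0.01) = 1.19734
  −0.32·ln(0.52) = 0.20926
  −0.02·ln(0.23) = 0.02939
  −0.06·ln(0.18) = 0.10289
H(P,Q) = 2.4954 nats.

2.4954 nats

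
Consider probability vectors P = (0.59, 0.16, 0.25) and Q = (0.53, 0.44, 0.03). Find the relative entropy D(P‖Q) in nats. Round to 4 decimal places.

0.4315 nats

D(P‖Q) = Σ p·ln(p/q).
  0.59·ln(0.59/0.53) = 0.06327
  0.16·ln(0.16/0.44) = -0.16186
  0.25·ln(0.25/0.03) = 0.53007
D(P‖Q) = 0.4315 nats.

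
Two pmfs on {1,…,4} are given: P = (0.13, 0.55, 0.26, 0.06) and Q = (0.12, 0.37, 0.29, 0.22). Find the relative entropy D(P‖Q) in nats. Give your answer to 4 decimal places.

D(P‖Q) = Σ p·ln(p/q).
  0.13·ln(0.13/0.12) = 0.01041
  0.55·ln(0.55/0.37) = 0.21803
  0.26·ln(0.26/0.29) = -0.02839
  0.06·ln(0.06/0.22) = -0.07796
D(P‖Q) = 0.1221 nats.

0.1221 nats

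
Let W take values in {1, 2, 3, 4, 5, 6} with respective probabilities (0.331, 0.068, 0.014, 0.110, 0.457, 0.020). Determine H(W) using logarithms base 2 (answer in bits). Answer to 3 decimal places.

1.857 bits

H(W) = −Σ p·log₂ p.
  −(0.331)·log₂(0.331) = 0.5280
  −(0.068)·log₂(0.068) = 0.2637
  −(0.014)·log₂(0.014) = 0.0862
  −(0.110)·log₂(0.110) = 0.3503
  −(0.457)·log₂(0.457) = 0.5163
  −(0.020)·log₂(0.020) = 0.1129
Sum: 0.5280 + 0.2637 + 0.0862 + 0.3503 + 0.5163 + 0.1129 = 1.857 bits.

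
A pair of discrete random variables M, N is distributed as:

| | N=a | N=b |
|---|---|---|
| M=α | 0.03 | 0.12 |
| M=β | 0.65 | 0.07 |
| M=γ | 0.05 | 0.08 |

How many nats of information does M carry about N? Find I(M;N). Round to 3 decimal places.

0.192 nats

Marginals: p(M) = (0.1500, 0.7200, 0.1300), p(N) = (0.7300, 0.2700).
I(M;N) = H(M) + H(N) − H(M,N).
H(M) = 0.7863, H(N) = 0.5833, H(M,N) = 1.1776.
I(M;N) = 0.7863 + 0.5833 − 1.1776 = 0.192 nats.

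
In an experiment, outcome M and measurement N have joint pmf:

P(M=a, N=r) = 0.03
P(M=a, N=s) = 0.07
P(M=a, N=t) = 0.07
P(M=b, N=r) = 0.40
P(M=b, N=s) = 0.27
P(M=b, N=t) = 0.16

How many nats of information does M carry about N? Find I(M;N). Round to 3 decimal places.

Marginals: p(M) = (0.1700, 0.8300), p(N) = (0.4300, 0.3400, 0.2300).
I(M;N) = Σ p(x,y)·ln[p(x,y)/(p(x)p(y))].
  (a,r): 0.03·ln(0.4104) = -0.0267
  (a,s): 0.07·ln(1.2111) = 0.0134
  (a,t): 0.07·ln(1.7903) = 0.0408
  (b,r): 0.40·ln(1.1208) = 0.0456
  (b,s): 0.27·ln(0.9568) = -0.0119
  (b,t): 0.16·ln(0.8381) = -0.0283
Sum = 0.033 nats.

0.033 nats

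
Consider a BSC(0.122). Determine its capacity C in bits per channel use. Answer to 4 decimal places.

Binary symmetric channel: C = 1 − h₂(ε) where h₂ is the binary entropy function.
h₂(0.122) = −0.122·log₂0.122 − 0.878·log₂0.878 = 0.5351.
C = 1 − 0.5351 = 0.4649 bits per channel use.

0.4649 bits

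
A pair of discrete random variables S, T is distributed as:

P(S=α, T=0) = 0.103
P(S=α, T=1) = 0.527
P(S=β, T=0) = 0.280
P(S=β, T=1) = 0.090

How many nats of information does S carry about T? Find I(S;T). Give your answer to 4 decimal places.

0.1796 nats

Marginals: p(S) = (0.6300, 0.3700), p(T) = (0.3830, 0.6170).
I(S;T) = Σ p(x,y)·ln[p(x,y)/(p(x)p(y))].
  (α,0): 0.103·ln(0.4269) = -0.08768
  (α,1): 0.527·ln(1.3558) = 0.16040
  (β,0): 0.280·ln(1.9759) = 0.19068
  (β,1): 0.090·ln(0.3942) = -0.08377
Sum = 0.1796 nats.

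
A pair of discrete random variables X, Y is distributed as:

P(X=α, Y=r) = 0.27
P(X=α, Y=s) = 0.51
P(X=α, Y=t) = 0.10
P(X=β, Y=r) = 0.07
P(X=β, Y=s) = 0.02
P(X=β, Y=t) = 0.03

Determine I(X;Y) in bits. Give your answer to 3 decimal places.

Marginals: p(X) = (0.8800, 0.1200), p(Y) = (0.3400, 0.5300, 0.1300).
I(X;Y) = Σ p(x,y)·log₂[p(x,y)/(p(x)p(y))].
  (α,r): 0.27·log₂(0.9024) = -0.0400
  (α,s): 0.51·log₂(1.0935) = 0.0658
  (α,t): 0.10·log₂(0.8741) = -0.0194
  (β,r): 0.07·log₂(1.7157) = 0.0545
  (β,s): 0.02·log₂(0.3145) = -0.0334
  (β,t): 0.03·log₂(1.9231) = 0.0283
Sum = 0.056 bits.

0.056 bits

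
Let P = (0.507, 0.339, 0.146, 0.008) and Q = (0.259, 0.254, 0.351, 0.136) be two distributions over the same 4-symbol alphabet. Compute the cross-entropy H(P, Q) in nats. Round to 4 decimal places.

1.3183 nats

H(P,Q) = −Σ p·ln q.
  −0.507·ln(0.259) = 0.68492
  −0.339·ln(0.254) = 0.46457
  −0.146·ln(0.351) = 0.15286
  −0.008·ln(0.136) = 0.01596
H(P,Q) = 1.3183 nats.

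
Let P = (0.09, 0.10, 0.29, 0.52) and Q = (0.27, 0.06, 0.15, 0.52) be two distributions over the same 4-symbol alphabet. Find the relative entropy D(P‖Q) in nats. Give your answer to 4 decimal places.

D(P‖Q) = Σ p·ln(p/q).
  0.09·ln(0.09/0.27) = -0.09888
  0.10·ln(0.10/0.06) = 0.05108
  0.29·ln(0.29/0.15) = 0.19118
  0.52·ln(0.52/0.52) = 0.00000
D(P‖Q) = 0.1434 nats.

0.1434 nats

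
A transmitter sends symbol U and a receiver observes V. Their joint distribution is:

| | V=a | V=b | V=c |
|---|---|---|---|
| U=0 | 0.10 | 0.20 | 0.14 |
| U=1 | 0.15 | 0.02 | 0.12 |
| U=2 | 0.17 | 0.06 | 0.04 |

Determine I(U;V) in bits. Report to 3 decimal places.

Marginals: p(U) = (0.4400, 0.2900, 0.2700), p(V) = (0.4200, 0.2800, 0.3000).
I(U;V) = H(U) + H(V) − H(U,V).
H(U) = 1.5491, H(V) = 1.5610, H(U,V) = 2.9481.
I(U;V) = 1.5491 + 1.5610 − 2.9481 = 0.162 bits.

0.162 bits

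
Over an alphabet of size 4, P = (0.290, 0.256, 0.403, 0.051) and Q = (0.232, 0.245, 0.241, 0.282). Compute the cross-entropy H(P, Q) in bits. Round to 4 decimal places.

2.0512 bits

H(P,Q) = −Σ p·log₂ q.
  −0.290·log₂(0.232) = 0.61126
  −0.256·log₂(0.245) = 0.51946
  −0.403·log₂(0.241) = 0.82732
  −0.051·log₂(0.282) = 0.09314
H(P,Q) = 2.0512 bits.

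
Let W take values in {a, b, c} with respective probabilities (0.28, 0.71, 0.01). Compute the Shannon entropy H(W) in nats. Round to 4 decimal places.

0.6457 nats

H(W) = −Σ p·ln p.
  −(0.28)·ln(0.28) = 0.35643
  −(0.71)·ln(0.71) = 0.24317
  −(0.01)·ln(0.01) = 0.04605
Sum: 0.35643 + 0.24317 + 0.04605 = 0.6457 nats.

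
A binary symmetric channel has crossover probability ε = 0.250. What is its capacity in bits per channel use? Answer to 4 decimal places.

Binary symmetric channel: C = 1 − h₂(ε) where h₂ is the binary entropy function.
h₂(0.250) = −0.250·log₂0.250 − 0.750·log₂0.750 = 0.8113.
C = 1 − 0.8113 = 0.1887 bits per channel use.

0.1887 bits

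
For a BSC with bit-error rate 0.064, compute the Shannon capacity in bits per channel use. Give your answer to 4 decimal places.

0.6569 bits

Binary symmetric channel: C = 1 − h₂(ε) where h₂ is the binary entropy function.
h₂(0.064) = −0.064·log₂0.064 − 0.936·log₂0.936 = 0.3431.
C = 1 − 0.3431 = 0.6569 bits per channel use.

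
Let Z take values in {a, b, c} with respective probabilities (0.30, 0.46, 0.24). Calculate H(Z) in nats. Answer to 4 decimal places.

H(Z) = −Σ p·ln p.
  −(0.30)·ln(0.30) = 0.36119
  −(0.46)·ln(0.46) = 0.35720
  −(0.24)·ln(0.24) = 0.34251
Sum: 0.36119 + 0.35720 + 0.34251 = 1.0609 nats.

1.0609 nats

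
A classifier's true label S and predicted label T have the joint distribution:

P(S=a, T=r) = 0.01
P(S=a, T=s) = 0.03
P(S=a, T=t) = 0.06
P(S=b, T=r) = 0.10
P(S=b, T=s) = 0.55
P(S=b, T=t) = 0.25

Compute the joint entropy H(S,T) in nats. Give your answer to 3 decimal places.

H(S,T) = −Σ p(x,y)·ln p(x,y) over all 6 cells.
  cell (a,r): −0.01·ln0.01 = 0.0461
  cell (a,s): −0.03·ln0.03 = 0.1052
  cell (a,t): −0.06·ln0.06 = 0.1688
  cell (b,r): −0.10·ln0.10 = 0.2303
  cell (b,s): −0.55·ln0.55 = 0.3288
  cell (b,t): −0.25·ln0.25 = 0.3466
Sum = 1.226 nats.

1.226 nats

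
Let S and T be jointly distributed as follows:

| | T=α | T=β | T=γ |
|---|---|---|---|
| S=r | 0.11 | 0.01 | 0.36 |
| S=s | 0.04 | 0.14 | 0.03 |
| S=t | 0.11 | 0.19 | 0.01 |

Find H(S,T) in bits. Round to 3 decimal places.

2.554 bits

H(S,T) = −Σ p(x,y)·log₂ p(x,y) over all 9 cells.
  cell (r,α): −0.11·log₂0.11 = 0.3503
  cell (r,β): −0.01·log₂0.01 = 0.0664
  cell (r,γ): −0.36·log₂0.36 = 0.5306
  cell (s,α): −0.04·log₂0.04 = 0.1858
  cell (s,β): −0.14·log₂0.14 = 0.3971
  cell (s,γ): −0.03·log₂0.03 = 0.1518
  cell (t,α): −0.11·log₂0.11 = 0.3503
  cell (t,β): −0.19·log₂0.19 = 0.4552
  cell (t,γ): −0.01·log₂0.01 = 0.0664
Sum = 2.554 bits.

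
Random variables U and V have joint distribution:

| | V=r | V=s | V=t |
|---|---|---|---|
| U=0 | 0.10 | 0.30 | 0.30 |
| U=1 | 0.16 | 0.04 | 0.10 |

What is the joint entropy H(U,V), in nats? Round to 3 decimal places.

1.605 nats

H(U,V) = −Σ p(x,y)·ln p(x,y) over all 6 cells.
  cell (0,r): −0.10·ln0.10 = 0.2303
  cell (0,s): −0.30·ln0.30 = 0.3612
  cell (0,t): −0.30·ln0.30 = 0.3612
  cell (1,r): −0.16·ln0.16 = 0.2932
  cell (1,s): −0.04·ln0.04 = 0.1288
  cell (1,t): −0.10·ln0.10 = 0.2303
Sum = 1.605 nats.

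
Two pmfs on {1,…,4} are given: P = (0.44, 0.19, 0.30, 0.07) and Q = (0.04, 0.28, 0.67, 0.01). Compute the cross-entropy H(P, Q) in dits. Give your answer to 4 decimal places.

H(P,Q) = −Σ p·log₁₀ q.
  −0.44·log₁₀(0.04) = 0.61509
  −0.19·log₁₀(0.28) = 0.10504
  −0.30·log₁₀(0.67) = 0.05218
  −0.07·log₁₀(0.01) = 0.14000
H(P,Q) = 0.9123 dits.

0.9123 dits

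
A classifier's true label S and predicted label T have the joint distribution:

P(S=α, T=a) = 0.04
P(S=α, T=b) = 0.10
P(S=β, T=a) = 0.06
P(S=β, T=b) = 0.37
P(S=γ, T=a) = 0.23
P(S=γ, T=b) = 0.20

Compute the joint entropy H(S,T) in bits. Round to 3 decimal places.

2.244 bits

H(S,T) = −Σ p(x,y)·log₂ p(x,y) over all 6 cells.
  cell (α,a): −0.04·log₂0.04 = 0.1858
  cell (α,b): −0.10·log₂0.10 = 0.3322
  cell (β,a): −0.06·log₂0.06 = 0.2435
  cell (β,b): −0.37·log₂0.37 = 0.5307
  cell (γ,a): −0.23·log₂0.23 = 0.4877
  cell (γ,b): −0.20·log₂0.20 = 0.4644
Sum = 2.244 bits.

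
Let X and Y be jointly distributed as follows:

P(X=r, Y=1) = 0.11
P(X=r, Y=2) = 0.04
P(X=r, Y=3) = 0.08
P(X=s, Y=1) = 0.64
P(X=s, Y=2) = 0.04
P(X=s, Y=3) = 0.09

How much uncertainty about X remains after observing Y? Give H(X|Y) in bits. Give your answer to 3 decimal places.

Marginals: p(X) = (0.2300, 0.7700), p(Y) = (0.7500, 0.0800, 0.1700).
H(X|Y) = Σ p(Y) · H(X|Y=·).
  Y=1: p=0.7500, H(X|Y=1) = 0.6014
  Y=2: p=0.0800, H(X|Y=2) = 1.0000
  Y=3: p=0.1700, H(X|Y=3) = 0.9975
Weighted sum = 0.701 bits.

0.701 bits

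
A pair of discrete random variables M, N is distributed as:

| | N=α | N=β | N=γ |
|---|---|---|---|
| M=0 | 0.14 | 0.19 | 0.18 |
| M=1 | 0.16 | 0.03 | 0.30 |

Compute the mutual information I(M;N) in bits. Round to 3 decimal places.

0.116 bits

Marginals: p(M) = (0.5100, 0.4900), p(N) = (0.3000, 0.2200, 0.4800).
I(M;N) = H(M) + H(N) − H(M,N).
H(M) = 0.9997, H(N) = 1.5099, H(M,N) = 2.3935.
I(M;N) = 0.9997 + 1.5099 − 2.3935 = 0.116 bits.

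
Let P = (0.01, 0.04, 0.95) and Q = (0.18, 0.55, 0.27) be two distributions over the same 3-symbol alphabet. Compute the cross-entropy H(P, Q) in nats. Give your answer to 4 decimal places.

H(P,Q) = −Σ p·ln q.
  −0.01·ln(0.18) = 0.01715
  −0.04·ln(0.55) = 0.02391
  −0.95·ln(0.27) = 1.24387
H(P,Q) = 1.2849 nats.

1.2849 nats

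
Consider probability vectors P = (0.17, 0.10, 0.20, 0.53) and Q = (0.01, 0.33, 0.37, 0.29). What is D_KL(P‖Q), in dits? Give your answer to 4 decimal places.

D(P‖Q) = Σ p·log₁₀(p/q).
  0.17·log₁₀(0.17/0.01) = 0.20918
  0.10·log₁₀(0.10/0.33) = -0.05185
  0.20·log₁₀(0.20/0.37) = -0.05343
  0.53·log₁₀(0.53/0.29) = 0.13880
D(P‖Q) = 0.2427 dits.

0.2427 dits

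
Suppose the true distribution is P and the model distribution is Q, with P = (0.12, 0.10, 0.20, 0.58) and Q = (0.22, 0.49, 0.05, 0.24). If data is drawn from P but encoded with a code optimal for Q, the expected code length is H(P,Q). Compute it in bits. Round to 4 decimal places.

2.4236 bits

H(P,Q) = −Σ p·log₂ q.
  −0.12·log₂(0.22) = 0.26213
  −0.10·log₂(0.49) = 0.10291
  −0.20·log₂(0.05) = 0.86439
  −0.58·log₂(0.24) = 1.19416
H(P,Q) = 2.4236 bits.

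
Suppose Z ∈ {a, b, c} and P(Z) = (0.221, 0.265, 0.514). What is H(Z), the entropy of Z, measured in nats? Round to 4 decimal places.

1.0276 nats

H(Z) = −Σ p·ln p.
  −(0.221)·ln(0.221) = 0.33362
  −(0.265)·ln(0.265) = 0.35193
  −(0.514)·ln(0.514) = 0.34208
Sum: 0.33362 + 0.35193 + 0.34208 = 1.0276 nats.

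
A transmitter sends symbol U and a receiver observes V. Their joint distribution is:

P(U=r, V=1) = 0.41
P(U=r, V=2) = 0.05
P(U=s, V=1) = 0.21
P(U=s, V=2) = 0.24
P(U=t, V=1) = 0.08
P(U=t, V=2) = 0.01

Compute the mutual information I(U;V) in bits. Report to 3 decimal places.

0.159 bits

Marginals: p(U) = (0.4600, 0.4500, 0.0900), p(V) = (0.7000, 0.3000).
I(U;V) = H(U) + H(V) − H(U,V).
H(U) = 1.3464, H(V) = 0.8813, H(U,V) = 2.0684.
I(U;V) = 1.3464 + 0.8813 − 2.0684 = 0.159 bits.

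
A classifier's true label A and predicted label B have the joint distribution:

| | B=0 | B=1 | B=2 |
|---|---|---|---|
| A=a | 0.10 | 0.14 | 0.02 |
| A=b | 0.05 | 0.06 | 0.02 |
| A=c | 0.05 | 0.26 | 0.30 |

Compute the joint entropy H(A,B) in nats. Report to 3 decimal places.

H(A,B) = −Σ p(x,y)·ln p(x,y) over all 9 cells.
  cell (a,0): −0.10·ln0.10 = 0.2303
  cell (a,1): −0.14·ln0.14 = 0.2753
  cell (a,2): −0.02·ln0.02 = 0.0782
  cell (b,0): −0.05·ln0.05 = 0.1498
  cell (b,1): −0.06·ln0.06 = 0.1688
  cell (b,2): −0.02·ln0.02 = 0.0782
  cell (c,0): −0.05·ln0.05 = 0.1498
  cell (c,1): −0.26·ln0.26 = 0.3502
  cell (c,2): −0.30·ln0.30 = 0.3612
Sum = 1.842 nats.

1.842 nats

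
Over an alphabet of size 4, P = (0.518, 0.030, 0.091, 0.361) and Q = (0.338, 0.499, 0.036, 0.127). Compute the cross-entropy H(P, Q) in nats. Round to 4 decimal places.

1.6302 nats

H(P,Q) = −Σ p·ln q.
  −0.518·ln(0.338) = 0.56188
  −0.030·ln(0.499) = 0.02085
  −0.091·ln(0.036) = 0.30251
  −0.361·ln(0.127) = 0.74495
H(P,Q) = 1.6302 nats.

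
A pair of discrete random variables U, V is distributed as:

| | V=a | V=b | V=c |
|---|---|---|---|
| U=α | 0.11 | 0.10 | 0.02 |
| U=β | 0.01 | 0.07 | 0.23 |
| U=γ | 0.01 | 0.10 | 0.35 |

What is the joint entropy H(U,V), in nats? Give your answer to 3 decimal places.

H(U,V) = −Σ p(x,y)·ln p(x,y) over all 9 cells.
  cell (α,a): −0.11·ln0.11 = 0.2428
  cell (α,b): −0.10·ln0.10 = 0.2303
  cell (α,c): −0.02·ln0.02 = 0.0782
  cell (β,a): −0.01·ln0.01 = 0.0461
  cell (β,b): −0.07·ln0.07 = 0.1861
  cell (β,c): −0.23·ln0.23 = 0.3380
  cell (γ,a): −0.01·ln0.01 = 0.0461
  cell (γ,b): −0.10·ln0.10 = 0.2303
  cell (γ,c): −0.35·ln0.35 = 0.3674
Sum = 1.765 nats.

1.765 nats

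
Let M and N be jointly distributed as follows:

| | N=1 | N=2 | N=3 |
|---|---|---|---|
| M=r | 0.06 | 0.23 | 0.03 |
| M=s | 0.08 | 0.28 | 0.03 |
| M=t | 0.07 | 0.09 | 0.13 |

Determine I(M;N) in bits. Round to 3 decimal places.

0.140 bits

Marginals: p(M) = (0.3200, 0.3900, 0.2900), p(N) = (0.2100, 0.6000, 0.1900).
I(M;N) = H(M) + H(N) − H(M,N).
H(M) = 1.5737, H(N) = 1.3702, H(M,N) = 2.8043.
I(M;N) = 1.5737 + 1.3702 − 2.8043 = 0.140 bits.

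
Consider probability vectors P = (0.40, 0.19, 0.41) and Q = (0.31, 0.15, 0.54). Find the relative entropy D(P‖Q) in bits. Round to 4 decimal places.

0.0490 bits

D(P‖Q) = Σ p·log₂(p/q).
  0.40·log₂(0.40/0.31) = 0.14709
  0.19·log₂(0.19/0.15) = 0.06480
  0.41·log₂(0.41/0.54) = -0.16291
D(P‖Q) = 0.0490 bits.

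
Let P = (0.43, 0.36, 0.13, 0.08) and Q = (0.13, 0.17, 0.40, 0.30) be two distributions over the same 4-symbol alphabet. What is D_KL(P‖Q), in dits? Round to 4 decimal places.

D(P‖Q) = Σ p·log₁₀(p/q).
  0.43·log₁₀(0.43/0.13) = 0.22340
  0.36·log₁₀(0.36/0.17) = 0.11731
  0.13·log₁₀(0.13/0.40) = -0.06346
  0.08·log₁₀(0.08/0.30) = -0.04592
D(P‖Q) = 0.2313 dits.

0.2313 dits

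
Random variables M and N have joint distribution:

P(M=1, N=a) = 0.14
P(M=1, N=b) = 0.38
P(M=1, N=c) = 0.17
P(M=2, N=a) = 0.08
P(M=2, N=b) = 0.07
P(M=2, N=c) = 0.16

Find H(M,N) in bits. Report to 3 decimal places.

2.345 bits

H(M,N) = −Σ p(x,y)·log₂ p(x,y) over all 6 cells.
  cell (1,a): −0.14·log₂0.14 = 0.3971
  cell (1,b): −0.38·log₂0.38 = 0.5305
  cell (1,c): −0.17·log₂0.17 = 0.4346
  cell (2,a): −0.08·log₂0.08 = 0.2915
  cell (2,b): −0.07·log₂0.07 = 0.2686
  cell (2,c): −0.16·log₂0.16 = 0.4230
Sum = 2.345 bits.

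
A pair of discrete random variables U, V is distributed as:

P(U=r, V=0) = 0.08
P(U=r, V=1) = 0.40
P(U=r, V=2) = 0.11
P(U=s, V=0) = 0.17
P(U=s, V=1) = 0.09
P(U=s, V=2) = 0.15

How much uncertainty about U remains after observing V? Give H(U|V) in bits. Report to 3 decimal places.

0.819 bits

Chain rule: H(U|V) = H(U,V) − H(V).
Marginals: p(U) = (0.5900, 0.4100), p(V) = (0.2500, 0.4900, 0.2600).
H(U,V) = 2.3284 bits; H(V) = 1.5096 bits.
H(U|V) = 2.3284 − 1.5096 = 0.819 bits.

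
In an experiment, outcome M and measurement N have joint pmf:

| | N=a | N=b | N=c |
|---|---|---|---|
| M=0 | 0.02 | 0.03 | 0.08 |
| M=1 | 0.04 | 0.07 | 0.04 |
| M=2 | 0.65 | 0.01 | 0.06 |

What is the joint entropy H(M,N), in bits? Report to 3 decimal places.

1.910 bits

H(M,N) = −Σ p(x,y)·log₂ p(x,y) over all 9 cells.
  cell (0,a): −0.02·log₂0.02 = 0.1129
  cell (0,b): −0.03·log₂0.03 = 0.1518
  cell (0,c): −0.08·log₂0.08 = 0.2915
  cell (1,a): −0.04·log₂0.04 = 0.1858
  cell (1,b): −0.07·log₂0.07 = 0.2686
  cell (1,c): −0.04·log₂0.04 = 0.1858
  cell (2,a): −0.65·log₂0.65 = 0.4040
  cell (2,b): −0.01·log₂0.01 = 0.0664
  cell (2,c): −0.06·log₂0.06 = 0.2435
Sum = 1.910 bits.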